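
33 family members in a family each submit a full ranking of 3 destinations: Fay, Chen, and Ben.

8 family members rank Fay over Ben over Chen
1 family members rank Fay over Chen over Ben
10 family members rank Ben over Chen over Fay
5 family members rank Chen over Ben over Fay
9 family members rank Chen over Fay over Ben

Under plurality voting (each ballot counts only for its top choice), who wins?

First-place vote totals:
  Fay: 9
  Chen: 14
  Ben: 10
Chen has the most first-place votes.

Chen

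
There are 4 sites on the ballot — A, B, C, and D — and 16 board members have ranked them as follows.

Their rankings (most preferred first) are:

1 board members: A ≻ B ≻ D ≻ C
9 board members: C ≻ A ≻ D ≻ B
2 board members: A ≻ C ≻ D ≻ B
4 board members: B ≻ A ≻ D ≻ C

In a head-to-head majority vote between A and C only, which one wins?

C

Ballots ranking A above C: 1+2+4 = 7.
Ballots ranking C above A: 9.
C wins the head-to-head, 9–7.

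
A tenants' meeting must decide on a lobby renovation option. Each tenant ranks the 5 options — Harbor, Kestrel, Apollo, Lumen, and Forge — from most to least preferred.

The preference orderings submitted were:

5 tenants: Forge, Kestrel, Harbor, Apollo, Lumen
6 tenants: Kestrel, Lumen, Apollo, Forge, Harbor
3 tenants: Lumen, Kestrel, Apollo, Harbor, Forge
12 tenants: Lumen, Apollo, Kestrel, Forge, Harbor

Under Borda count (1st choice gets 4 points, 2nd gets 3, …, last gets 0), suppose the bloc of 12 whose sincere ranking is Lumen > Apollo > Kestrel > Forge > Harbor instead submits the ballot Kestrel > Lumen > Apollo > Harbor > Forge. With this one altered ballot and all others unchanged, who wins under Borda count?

Borda totals with the altered ballot: Harbor 25, Kestrel 96, Apollo 47, Lumen 66, Forge 26.
The switch changes the winner from Lumen to Kestrel.

Kestrel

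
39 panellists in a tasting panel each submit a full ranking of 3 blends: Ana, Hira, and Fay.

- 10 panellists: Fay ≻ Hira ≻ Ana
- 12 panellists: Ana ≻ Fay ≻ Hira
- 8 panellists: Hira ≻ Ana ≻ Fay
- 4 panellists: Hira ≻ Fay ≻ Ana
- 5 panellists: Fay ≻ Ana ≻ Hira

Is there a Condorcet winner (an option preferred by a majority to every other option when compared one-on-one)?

Head-to-head results (39 voters total):
Ana vs Hira: Hira wins 22–17.
Ana vs Fay: Ana wins 20–19.
Hira vs Fay: Fay wins 27–12.
No candidate beats all others: Ana beats Fay beats Hira beats Ana, a majority cycle.

No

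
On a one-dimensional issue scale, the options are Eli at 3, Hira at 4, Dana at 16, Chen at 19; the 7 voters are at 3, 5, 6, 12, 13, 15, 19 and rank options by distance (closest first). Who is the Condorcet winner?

With single-peaked preferences on a line, the Condorcet winner is the candidate closest to the median voter.
The median voter (position 12) is closest to Dana at 16.
Check: Dana vs Chen — voters closer to Dana: 6 of 7.

Dana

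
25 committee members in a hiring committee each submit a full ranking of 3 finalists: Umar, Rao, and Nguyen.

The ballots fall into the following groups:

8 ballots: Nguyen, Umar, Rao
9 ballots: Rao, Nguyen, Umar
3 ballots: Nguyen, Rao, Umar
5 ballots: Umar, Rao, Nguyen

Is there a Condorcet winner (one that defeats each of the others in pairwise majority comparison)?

No

Head-to-head results (25 voters total):
Umar vs Rao: Umar wins 13–12.
Umar vs Nguyen: Nguyen wins 20–5.
Rao vs Nguyen: Rao wins 14–11.
No candidate beats all others: Umar beats Rao beats Nguyen beats Umar, a majority cycle.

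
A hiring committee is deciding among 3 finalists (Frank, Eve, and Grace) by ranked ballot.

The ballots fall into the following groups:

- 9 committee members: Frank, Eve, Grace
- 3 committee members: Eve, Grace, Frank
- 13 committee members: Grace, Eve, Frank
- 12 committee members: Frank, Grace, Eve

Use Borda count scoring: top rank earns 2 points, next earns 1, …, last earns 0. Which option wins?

Frank

Borda scores:
  Frank: 9·2 + 3·0 + 13·0 + 12·2 = 42
  Eve: 9·1 + 3·2 + 13·1 + 12·0 = 28
  Grace: 9·0 + 3·1 + 13·2 + 12·1 = 41
Frank has the highest total.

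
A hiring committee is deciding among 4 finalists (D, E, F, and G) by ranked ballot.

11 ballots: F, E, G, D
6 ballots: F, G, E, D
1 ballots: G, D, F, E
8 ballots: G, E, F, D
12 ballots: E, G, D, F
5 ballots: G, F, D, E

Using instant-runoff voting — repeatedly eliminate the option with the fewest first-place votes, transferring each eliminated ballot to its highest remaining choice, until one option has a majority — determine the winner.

G

Round 1: F 17, G 14, E 12, D 0. D has the fewest and is eliminated.
Round 2: F 17, G 14, E 12. E has the fewest and is eliminated.
Round 3: G 26, F 17. G has a majority.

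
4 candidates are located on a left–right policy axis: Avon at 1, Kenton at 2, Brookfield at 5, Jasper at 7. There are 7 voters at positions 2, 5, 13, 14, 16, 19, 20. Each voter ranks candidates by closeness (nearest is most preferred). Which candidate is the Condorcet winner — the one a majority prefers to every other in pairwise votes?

With single-peaked preferences on a line, the Condorcet winner is the candidate closest to the median voter.
The median voter (position 14) is closest to Jasper at 7.
Check: Jasper vs Avon — voters closer to Jasper: 6 of 7.

Jasper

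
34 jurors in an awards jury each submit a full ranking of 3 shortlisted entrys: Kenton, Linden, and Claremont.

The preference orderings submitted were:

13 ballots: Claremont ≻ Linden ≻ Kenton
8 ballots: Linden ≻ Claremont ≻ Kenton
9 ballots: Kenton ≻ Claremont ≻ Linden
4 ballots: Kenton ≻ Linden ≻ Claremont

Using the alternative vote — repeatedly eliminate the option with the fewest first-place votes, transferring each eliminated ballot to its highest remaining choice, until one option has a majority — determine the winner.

Claremont

Round 1: Kenton 13, Claremont 13, Linden 8. Linden has the fewest and is eliminated.
Round 2: Claremont 21, Kenton 13. Claremont has a majority.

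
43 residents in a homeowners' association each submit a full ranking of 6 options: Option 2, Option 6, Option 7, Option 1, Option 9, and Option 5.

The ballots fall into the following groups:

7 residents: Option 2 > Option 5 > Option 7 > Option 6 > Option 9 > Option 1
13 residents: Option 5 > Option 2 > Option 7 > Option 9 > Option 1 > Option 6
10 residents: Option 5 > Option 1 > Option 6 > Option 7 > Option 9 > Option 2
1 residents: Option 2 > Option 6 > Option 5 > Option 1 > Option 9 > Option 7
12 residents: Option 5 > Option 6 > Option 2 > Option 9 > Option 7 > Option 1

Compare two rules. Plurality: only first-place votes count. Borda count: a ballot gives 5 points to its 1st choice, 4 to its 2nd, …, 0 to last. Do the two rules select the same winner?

Yes

Plurality first-place counts: Option 2 8, Option 6 0, Option 7 0, Option 1 0, Option 9 0, Option 5 35 → Option 5.
Borda totals: Option 2 128, Option 6 96, Option 7 92, Option 1 55, Option 9 68, Option 5 206 → Option 5.
The two rules agree on Option 5.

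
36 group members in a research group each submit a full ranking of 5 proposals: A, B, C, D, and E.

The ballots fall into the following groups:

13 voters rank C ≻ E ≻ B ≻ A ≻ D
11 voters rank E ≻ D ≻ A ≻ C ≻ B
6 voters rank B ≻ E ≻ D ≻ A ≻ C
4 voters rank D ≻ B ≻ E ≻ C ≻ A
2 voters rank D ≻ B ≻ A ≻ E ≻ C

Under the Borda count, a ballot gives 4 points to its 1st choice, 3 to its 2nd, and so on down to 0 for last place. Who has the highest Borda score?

Borda scores:
  A: 13·1 + 11·2 + 6·1 + 4·0 + 2·2 = 45
  B: 13·2 + 11·0 + 6·4 + 4·3 + 2·3 = 68
  C: 13·4 + 11·1 + 6·0 + 4·1 + 2·0 = 67
  D: 13·0 + 11·3 + 6·2 + 4·4 + 2·4 = 69
  E: 13·3 + 11·4 + 6·3 + 4·2 + 2·1 = 111
E has the highest total.

E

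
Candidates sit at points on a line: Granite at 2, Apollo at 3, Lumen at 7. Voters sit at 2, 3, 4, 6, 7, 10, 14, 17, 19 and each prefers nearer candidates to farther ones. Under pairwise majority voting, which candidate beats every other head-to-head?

Lumen

With single-peaked preferences on a line, the Condorcet winner is the candidate closest to the median voter.
The median voter (position 7) is closest to Lumen at 7.
Check: Lumen vs Apollo — voters closer to Lumen: 6 of 9.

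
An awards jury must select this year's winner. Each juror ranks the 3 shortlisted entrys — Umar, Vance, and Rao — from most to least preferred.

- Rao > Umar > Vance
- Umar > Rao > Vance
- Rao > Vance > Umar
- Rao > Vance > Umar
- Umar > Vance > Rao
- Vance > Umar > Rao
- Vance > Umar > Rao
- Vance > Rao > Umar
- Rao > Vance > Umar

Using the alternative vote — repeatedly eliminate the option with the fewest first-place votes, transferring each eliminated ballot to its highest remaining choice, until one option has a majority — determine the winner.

Round 1: Rao 4, Vance 3, Umar 2. Umar has the fewest and is eliminated.
Round 2: Rao 5, Vance 4. Rao has a majority.

Rao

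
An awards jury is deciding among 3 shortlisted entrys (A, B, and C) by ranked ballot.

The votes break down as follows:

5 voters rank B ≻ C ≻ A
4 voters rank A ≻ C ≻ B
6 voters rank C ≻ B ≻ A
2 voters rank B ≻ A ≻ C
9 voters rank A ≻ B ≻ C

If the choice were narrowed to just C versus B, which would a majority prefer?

B

Ballots ranking C above B: 4+6 = 10.
Ballots ranking B above C: 5+2+9 = 16.
B wins the head-to-head, 16–10.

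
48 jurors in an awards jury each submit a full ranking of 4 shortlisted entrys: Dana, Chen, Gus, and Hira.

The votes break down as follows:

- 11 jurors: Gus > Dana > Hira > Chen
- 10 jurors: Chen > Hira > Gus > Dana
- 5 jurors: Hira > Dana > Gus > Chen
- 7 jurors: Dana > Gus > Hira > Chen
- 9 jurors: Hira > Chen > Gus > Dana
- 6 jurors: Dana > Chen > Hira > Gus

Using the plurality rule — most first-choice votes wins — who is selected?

Hira

First-place vote totals:
  Dana: 13
  Chen: 10
  Gus: 11
  Hira: 14
Hira has the most first-place votes.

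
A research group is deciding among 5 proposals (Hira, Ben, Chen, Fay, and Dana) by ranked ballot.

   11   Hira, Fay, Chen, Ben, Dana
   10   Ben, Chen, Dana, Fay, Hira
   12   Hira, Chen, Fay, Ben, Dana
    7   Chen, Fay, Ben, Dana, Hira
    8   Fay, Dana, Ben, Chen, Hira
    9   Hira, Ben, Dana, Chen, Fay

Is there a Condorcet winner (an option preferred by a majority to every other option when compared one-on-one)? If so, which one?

Head-to-head results (57 voters total):
Hira vs Ben: Hira wins 32–25.
Hira vs Chen: Hira wins 32–25.
Hira vs Fay: Hira wins 32–25.
Hira vs Dana: Hira wins 32–25.
Ben vs Chen: Chen wins 30–27.
Ben vs Fay: Fay wins 38–19.
Ben vs Dana: Ben wins 49–8.
Chen vs Fay: Chen wins 38–19.
Chen vs Dana: Chen wins 40–17.
Fay vs Dana: Fay wins 38–19.
Hira beats each rival — Ben (32–25), Chen (32–25), Fay (32–25), Dana (32–25) — so Hira is the Condorcet winner.

Hira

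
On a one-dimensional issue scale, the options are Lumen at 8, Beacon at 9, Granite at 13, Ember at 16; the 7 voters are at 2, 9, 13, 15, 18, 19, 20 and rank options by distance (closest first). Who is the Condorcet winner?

Ember

With single-peaked preferences on a line, the Condorcet winner is the candidate closest to the median voter.
The median voter (position 15) is closest to Ember at 16.
Check: Ember vs Beacon — voters closer to Ember: 5 of 7.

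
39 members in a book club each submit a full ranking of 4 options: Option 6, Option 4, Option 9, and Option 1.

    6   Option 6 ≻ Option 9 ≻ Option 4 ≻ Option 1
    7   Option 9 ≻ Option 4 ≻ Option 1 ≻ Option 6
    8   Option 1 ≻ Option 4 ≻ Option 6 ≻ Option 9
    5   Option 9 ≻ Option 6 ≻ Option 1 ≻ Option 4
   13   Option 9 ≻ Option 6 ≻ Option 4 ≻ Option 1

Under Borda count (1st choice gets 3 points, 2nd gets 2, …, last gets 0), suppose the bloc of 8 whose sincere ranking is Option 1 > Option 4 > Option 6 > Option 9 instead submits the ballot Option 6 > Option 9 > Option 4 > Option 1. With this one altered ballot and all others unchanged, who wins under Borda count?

Borda totals with the altered ballot: Option 6 78, Option 4 41, Option 9 103, Option 1 12.
The winner is unchanged: still Option 9.

Option 9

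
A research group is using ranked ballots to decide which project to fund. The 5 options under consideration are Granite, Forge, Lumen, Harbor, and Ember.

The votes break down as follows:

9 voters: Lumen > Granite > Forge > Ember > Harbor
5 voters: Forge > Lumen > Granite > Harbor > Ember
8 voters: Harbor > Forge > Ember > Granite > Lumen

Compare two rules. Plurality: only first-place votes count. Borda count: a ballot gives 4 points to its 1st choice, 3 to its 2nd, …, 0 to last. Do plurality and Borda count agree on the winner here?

Plurality first-place counts: Granite 0, Forge 5, Lumen 9, Harbor 8, Ember 0 → Lumen.
Borda totals: Granite 45, Forge 62, Lumen 51, Harbor 37, Ember 25 → Forge.
The two rules disagree: plurality picks Lumen, Borda picks Forge.

No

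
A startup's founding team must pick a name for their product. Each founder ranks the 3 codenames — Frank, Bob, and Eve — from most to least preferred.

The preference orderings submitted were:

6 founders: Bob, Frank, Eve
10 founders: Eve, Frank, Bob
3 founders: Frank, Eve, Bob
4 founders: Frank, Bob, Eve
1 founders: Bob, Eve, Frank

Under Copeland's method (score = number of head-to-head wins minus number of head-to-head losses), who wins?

Frank

Pairwise results:
  Frank vs Bob: Frank wins 17–7.
  Frank vs Eve: Frank wins 13–11.
  Bob vs Eve: Eve wins 13–11.
Copeland scores (wins − losses):
  Frank: 2 − 0 = 2
  Bob: 0 − 2 = -2
  Eve: 1 − 1 = 0
Frank has the best Copeland score.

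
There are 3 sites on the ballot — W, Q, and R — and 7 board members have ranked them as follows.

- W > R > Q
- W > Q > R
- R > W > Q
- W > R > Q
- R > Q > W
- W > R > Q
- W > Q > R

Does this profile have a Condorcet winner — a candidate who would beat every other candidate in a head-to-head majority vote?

Head-to-head results (7 voters total):
W vs Q: W wins 6–1.
W vs R: W wins 5–2.
Q vs R: R wins 5–2.
W beats each rival — Q (6–1), R (5–2) — so W is the Condorcet winner.

Yes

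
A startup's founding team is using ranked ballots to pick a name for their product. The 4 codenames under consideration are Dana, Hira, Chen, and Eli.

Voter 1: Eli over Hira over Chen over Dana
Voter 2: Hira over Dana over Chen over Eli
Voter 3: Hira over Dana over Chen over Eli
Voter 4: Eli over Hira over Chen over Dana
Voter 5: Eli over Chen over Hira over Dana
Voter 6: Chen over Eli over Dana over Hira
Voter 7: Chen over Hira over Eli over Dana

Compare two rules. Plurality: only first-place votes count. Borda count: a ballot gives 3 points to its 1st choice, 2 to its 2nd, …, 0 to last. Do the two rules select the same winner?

No

Plurality first-place counts: Dana 0, Hira 2, Chen 2, Eli 3 → Eli.
Borda totals: Dana 5, Hira 13, Chen 12, Eli 12 → Hira.
The two rules disagree: plurality picks Eli, Borda picks Hira.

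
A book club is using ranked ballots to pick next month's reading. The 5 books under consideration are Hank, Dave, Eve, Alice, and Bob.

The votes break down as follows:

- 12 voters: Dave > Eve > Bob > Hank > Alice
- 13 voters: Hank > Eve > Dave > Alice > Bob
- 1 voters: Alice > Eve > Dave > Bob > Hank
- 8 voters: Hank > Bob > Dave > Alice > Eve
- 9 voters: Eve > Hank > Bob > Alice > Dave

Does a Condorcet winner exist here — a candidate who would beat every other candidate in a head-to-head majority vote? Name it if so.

Eve

Head-to-head results (43 voters total):
Hank vs Dave: Hank wins 30–13.
Hank vs Eve: Eve wins 22–21.
Hank vs Alice: Hank wins 42–1.
Hank vs Bob: Hank wins 30–13.
Dave vs Eve: Eve wins 23–20.
Dave vs Alice: Dave wins 33–10.
Dave vs Bob: Dave wins 26–17.
Eve vs Alice: Eve wins 34–9.
Eve vs Bob: Eve wins 35–8.
Alice vs Bob: Bob wins 29–14.
Eve beats each rival — Hank (22–21), Dave (23–20), Alice (34–9), Bob (35–8) — so Eve is the Condorcet winner.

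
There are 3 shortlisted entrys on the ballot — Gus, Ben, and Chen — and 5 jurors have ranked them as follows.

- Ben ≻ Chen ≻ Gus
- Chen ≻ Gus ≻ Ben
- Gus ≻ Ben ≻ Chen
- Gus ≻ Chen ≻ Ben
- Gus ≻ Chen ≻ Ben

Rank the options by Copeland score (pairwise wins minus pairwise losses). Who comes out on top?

Gus

Pairwise results:
  Gus vs Ben: Gus wins 4–1.
  Gus vs Chen: Gus wins 3–2.
  Ben vs Chen: Chen wins 3–2.
Copeland scores (wins − losses):
  Gus: 2 − 0 = 2
  Ben: 0 − 2 = -2
  Chen: 1 − 1 = 0
Gus has the best Copeland score.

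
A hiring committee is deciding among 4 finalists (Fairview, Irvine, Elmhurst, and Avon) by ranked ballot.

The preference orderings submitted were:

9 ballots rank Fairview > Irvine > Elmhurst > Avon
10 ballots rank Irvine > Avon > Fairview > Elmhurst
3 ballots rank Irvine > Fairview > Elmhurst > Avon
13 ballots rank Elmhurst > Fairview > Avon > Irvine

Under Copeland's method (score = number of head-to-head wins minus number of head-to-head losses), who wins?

Pairwise results:
  Fairview vs Irvine: Fairview wins 22–13.
  Fairview vs Elmhurst: Fairview wins 22–13.
  Fairview vs Avon: Fairview wins 25–10.
  Irvine vs Elmhurst: Irvine wins 22–13.
  Irvine vs Avon: Irvine wins 22–13.
  Elmhurst vs Avon: Elmhurst wins 25–10.
Copeland scores (wins − losses):
  Fairview: 3 − 0 = 3
  Irvine: 2 − 1 = 1
  Elmhurst: 1 − 2 = -1
  Avon: 0 − 3 = -3
Fairview has the best Copeland score.

Fairview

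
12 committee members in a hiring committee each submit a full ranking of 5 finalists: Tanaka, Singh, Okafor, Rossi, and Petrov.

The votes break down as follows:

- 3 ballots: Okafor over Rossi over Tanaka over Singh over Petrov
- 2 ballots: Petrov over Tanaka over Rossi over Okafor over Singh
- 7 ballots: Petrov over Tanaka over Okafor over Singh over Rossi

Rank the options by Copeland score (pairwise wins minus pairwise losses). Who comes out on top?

Petrov

Pairwise results:
  Tanaka vs Singh: Tanaka wins 12–0.
  Tanaka vs Okafor: Tanaka wins 9–3.
  Tanaka vs Rossi: Tanaka wins 9–3.
  Tanaka vs Petrov: Petrov wins 9–3.
  Singh vs Okafor: Okafor wins 12–0.
  Singh vs Rossi: Singh wins 7–5.
  Singh vs Petrov: Petrov wins 9–3.
  Okafor vs Rossi: Okafor wins 10–2.
  Okafor vs Petrov: Petrov wins 9–3.
  Rossi vs Petrov: Petrov wins 9–3.
Copeland scores (wins − losses):
  Tanaka: 3 − 1 = 2
  Singh: 1 − 3 = -2
  Okafor: 2 − 2 = 0
  Rossi: 0 − 4 = -4
  Petrov: 4 − 0 = 4
Petrov has the best Copeland score.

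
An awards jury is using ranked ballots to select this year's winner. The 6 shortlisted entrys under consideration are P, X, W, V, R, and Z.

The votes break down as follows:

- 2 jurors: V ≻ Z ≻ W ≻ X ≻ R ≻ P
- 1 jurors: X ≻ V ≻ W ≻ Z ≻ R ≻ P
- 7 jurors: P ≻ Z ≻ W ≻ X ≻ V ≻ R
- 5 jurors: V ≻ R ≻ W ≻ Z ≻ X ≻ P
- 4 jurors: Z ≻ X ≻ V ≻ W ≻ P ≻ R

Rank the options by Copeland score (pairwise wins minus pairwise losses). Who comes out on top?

Z

Pairwise results:
  P vs X: X wins 12–7.
  P vs W: W wins 12–7.
  P vs V: V wins 12–7.
  P vs R: P wins 11–8.
  P vs Z: Z wins 12–7.
  X vs W: W wins 14–5.
  X vs V: X wins 12–7.
  X vs R: X wins 14–5.
  X vs Z: Z wins 18–1.
  W vs V: V wins 12–7.
  W vs R: W wins 14–5.
  W vs Z: Z wins 13–6.
  V vs R: V wins 19–0.
  V vs Z: Z wins 11–8.
  R vs Z: Z wins 14–5.
Copeland scores (wins − losses):
  P: 1 − 4 = -3
  X: 3 − 2 = 1
  W: 3 − 2 = 1
  V: 3 − 2 = 1
  R: 0 − 5 = -5
  Z: 5 − 0 = 5
Z has the best Copeland score.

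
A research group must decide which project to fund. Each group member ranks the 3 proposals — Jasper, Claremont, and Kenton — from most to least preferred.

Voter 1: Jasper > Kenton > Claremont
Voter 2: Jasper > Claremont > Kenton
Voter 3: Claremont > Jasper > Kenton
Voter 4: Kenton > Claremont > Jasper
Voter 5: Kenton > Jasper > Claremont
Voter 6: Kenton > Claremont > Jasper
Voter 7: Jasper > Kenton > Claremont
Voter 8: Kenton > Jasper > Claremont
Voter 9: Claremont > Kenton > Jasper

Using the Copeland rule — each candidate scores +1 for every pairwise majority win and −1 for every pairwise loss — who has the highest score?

Kenton

Pairwise results:
  Jasper vs Claremont: Jasper wins 5–4.
  Jasper vs Kenton: Kenton wins 5–4.
  Claremont vs Kenton: Kenton wins 6–3.
Copeland scores (wins − losses):
  Jasper: 1 − 1 = 0
  Claremont: 0 − 2 = -2
  Kenton: 2 − 0 = 2
Kenton has the best Copeland score.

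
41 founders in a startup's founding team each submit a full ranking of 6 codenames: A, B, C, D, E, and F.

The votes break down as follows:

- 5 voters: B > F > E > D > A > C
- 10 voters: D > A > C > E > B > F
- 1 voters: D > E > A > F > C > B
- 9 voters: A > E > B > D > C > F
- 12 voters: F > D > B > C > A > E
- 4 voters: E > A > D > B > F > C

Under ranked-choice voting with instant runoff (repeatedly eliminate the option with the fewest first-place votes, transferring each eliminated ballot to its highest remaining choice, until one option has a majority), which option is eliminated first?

C

Round 1: F 12, D 11, A 9, B 5, E 4, C 0. C has the fewest and is eliminated.
Round 2: F 12, D 11, A 9, B 5, E 4. E has the fewest and is eliminated.
Round 3: A 13, F 12, D 11, B 5. B has the fewest and is eliminated.
Round 4: F 17, A 13, D 11. D has the fewest and is eliminated.
Round 5: A 24, F 17. A has a majority.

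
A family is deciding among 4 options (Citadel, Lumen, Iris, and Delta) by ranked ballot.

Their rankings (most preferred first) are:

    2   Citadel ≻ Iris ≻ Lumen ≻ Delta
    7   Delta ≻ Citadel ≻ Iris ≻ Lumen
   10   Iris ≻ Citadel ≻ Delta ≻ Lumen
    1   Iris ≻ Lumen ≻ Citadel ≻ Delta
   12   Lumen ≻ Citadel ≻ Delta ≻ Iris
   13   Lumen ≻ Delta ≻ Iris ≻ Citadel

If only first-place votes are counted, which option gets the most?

First-place vote totals:
  Citadel: 2
  Lumen: 25
  Iris: 11
  Delta: 7
Lumen has the most first-place votes.

Lumen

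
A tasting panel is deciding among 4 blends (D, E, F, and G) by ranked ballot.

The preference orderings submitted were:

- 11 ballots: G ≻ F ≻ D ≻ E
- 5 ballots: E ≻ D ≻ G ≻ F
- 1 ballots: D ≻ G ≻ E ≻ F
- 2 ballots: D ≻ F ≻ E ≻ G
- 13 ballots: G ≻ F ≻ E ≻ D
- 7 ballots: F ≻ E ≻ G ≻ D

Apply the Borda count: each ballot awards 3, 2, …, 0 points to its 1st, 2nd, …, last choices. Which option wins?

G

Borda scores:
  D: 11·1 + 5·2 + 3 + 2·3 + 13·0 + 7·0 = 30
  E: 11·0 + 5·3 + 1 + 2·1 + 13·1 + 7·2 = 45
  F: 11·2 + 5·0 + 0 + 2·2 + 13·2 + 7·3 = 73
  G: 11·3 + 5·1 + 2 + 2·0 + 13·3 + 7·1 = 86
G has the highest total.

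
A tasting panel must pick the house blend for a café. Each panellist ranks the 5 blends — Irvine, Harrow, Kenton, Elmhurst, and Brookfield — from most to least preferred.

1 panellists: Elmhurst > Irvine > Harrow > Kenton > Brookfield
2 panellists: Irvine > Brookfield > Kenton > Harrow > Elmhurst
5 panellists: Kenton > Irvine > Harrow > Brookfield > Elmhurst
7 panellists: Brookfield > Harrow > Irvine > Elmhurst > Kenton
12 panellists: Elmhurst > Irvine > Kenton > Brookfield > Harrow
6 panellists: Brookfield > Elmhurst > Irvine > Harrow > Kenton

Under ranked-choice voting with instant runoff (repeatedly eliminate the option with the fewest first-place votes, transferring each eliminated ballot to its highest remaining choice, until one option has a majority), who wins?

Brookfield

Round 1: Elmhurst 13, Brookfield 13, Kenton 5, Irvine 2, Harrow 0. Harrow has the fewest and is eliminated.
Round 2: Elmhurst 13, Brookfield 13, Kenton 5, Irvine 2. Irvine has the fewest and is eliminated.
Round 3: Brookfield 15, Elmhurst 13, Kenton 5. Kenton has the fewest and is eliminated.
Round 4: Brookfield 20, Elmhurst 13. Brookfield has a majority.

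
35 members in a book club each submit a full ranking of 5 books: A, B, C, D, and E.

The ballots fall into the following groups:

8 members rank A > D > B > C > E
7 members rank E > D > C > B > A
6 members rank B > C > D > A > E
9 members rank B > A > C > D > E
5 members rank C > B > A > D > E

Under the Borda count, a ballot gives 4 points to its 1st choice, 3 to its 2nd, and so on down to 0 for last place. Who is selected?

B

Borda scores:
  A: 8·4 + 7·0 + 6·1 + 9·3 + 5·2 = 75
  B: 8·2 + 7·1 + 6·4 + 9·4 + 5·3 = 98
  C: 8·1 + 7·2 + 6·3 + 9·2 + 5·4 = 78
  D: 8·3 + 7·3 + 6·2 + 9·1 + 5·1 = 71
  E: 8·0 + 7·4 + 6·0 + 9·0 + 5·0 = 28
B has the highest total.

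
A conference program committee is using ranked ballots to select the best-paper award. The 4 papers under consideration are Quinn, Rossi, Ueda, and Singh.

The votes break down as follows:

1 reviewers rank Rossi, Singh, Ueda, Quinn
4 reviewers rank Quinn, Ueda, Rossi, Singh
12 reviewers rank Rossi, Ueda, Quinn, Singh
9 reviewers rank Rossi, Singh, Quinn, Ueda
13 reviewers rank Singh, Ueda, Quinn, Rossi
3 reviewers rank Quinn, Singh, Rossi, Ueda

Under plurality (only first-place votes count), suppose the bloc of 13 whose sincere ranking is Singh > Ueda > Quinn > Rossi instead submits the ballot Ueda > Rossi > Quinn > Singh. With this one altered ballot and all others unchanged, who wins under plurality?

First-place totals with the altered ballot: Quinn 7, Rossi 22, Ueda 13, Singh 0.
The winner is unchanged: still Rossi.

Rossi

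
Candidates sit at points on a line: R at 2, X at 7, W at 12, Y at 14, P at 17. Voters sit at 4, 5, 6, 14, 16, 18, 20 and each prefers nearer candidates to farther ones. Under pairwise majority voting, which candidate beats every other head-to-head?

Y

With single-peaked preferences on a line, the Condorcet winner is the candidate closest to the median voter.
The median voter (position 14) is closest to Y at 14.
Check: Y vs P — voters closer to Y: 4 of 7.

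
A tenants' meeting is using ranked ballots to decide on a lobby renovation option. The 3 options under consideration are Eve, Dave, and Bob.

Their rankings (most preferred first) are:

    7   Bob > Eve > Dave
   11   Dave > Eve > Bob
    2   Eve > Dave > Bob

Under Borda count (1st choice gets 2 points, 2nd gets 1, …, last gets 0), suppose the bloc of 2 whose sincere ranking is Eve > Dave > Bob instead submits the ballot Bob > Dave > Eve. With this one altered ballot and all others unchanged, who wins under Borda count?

Dave

Borda totals with the altered ballot: Eve 18, Dave 24, Bob 18.
The winner is unchanged: still Dave.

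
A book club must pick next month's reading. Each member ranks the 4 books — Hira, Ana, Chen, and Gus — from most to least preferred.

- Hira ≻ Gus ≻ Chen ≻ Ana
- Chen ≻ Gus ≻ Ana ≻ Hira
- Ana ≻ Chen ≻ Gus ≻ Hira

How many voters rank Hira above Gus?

Ballots ranking Hira above Gus: 1.
Ballots ranking Gus above Hira: 2.
So 1 of 3 voters prefer Hira to Gus.

1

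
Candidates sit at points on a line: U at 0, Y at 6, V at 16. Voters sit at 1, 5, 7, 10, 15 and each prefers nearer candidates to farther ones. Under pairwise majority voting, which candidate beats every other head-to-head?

With single-peaked preferences on a line, the Condorcet winner is the candidate closest to the median voter.
The median voter (position 7) is closest to Y at 6.
Check: Y vs V — voters closer to Y: 4 of 5.

Y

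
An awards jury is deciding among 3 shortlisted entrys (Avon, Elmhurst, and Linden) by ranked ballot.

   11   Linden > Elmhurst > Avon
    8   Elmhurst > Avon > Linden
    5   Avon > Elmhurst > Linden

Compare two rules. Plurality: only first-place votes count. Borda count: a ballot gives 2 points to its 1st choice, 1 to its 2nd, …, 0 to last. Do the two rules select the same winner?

Plurality first-place counts: Avon 5, Elmhurst 8, Linden 11 → Linden.
Borda totals: Avon 18, Elmhurst 32, Linden 22 → Elmhurst.
The two rules disagree: plurality picks Linden, Borda picks Elmhurst.

No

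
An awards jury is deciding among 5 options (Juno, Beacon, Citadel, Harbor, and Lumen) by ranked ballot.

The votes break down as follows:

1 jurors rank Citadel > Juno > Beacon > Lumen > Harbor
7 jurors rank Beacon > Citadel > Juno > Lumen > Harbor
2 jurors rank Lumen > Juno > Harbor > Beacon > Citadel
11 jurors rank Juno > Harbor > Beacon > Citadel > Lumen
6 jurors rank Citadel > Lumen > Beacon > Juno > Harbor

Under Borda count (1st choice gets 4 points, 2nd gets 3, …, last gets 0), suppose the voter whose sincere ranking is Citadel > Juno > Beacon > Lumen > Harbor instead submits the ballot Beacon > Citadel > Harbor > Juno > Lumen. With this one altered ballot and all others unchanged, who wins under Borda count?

Borda totals with the altered ballot: Juno 71, Beacon 68, Citadel 59, Harbor 39, Lumen 33.
The winner is unchanged: still Juno.

Juno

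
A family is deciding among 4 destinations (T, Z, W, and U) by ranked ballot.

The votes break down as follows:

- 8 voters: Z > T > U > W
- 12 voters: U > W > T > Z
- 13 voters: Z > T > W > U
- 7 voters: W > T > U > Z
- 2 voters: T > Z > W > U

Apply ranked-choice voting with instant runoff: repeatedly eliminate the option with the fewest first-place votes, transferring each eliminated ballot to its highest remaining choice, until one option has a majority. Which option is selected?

Z

Round 1: Z 21, U 12, W 7, T 2. T has the fewest and is eliminated.
Round 2: Z 23, U 12, W 7. Z has a majority.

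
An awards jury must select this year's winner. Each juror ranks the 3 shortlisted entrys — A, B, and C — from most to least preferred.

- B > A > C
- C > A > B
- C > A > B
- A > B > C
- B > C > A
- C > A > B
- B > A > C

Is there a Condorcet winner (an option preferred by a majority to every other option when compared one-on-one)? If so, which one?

None — there is no Condorcet winner

Head-to-head results (7 voters total):
A vs B: A wins 4–3.
A vs C: C wins 4–3.
B vs C: B wins 4–3.
No candidate beats all others: A beats B beats C beats A, a majority cycle.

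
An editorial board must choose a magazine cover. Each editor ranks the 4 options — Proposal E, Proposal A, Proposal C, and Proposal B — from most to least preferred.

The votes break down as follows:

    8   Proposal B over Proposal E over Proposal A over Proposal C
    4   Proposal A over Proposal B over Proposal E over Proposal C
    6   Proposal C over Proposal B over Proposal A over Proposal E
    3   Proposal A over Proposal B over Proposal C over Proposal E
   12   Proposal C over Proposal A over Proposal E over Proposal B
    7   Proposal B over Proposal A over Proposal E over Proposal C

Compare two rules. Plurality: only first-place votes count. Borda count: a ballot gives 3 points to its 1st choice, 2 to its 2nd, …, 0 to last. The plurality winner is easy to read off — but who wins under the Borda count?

Proposal A

Plurality first-place counts: Proposal E 0, Proposal A 7, Proposal C 18, Proposal B 15 → Proposal C.
Borda totals: Proposal E 39, Proposal A 73, Proposal C 57, Proposal B 71 → Proposal A.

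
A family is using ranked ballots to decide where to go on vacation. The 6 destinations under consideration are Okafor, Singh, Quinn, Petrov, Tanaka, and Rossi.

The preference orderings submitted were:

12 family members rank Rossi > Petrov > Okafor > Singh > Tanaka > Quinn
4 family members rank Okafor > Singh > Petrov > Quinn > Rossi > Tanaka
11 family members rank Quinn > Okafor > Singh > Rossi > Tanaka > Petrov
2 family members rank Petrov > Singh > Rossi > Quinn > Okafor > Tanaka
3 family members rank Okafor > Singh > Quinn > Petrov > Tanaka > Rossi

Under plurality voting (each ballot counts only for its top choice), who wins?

First-place vote totals:
  Okafor: 7
  Singh: 0
  Quinn: 11
  Petrov: 2
  Tanaka: 0
  Rossi: 12
Rossi has the most first-place votes.

Rossi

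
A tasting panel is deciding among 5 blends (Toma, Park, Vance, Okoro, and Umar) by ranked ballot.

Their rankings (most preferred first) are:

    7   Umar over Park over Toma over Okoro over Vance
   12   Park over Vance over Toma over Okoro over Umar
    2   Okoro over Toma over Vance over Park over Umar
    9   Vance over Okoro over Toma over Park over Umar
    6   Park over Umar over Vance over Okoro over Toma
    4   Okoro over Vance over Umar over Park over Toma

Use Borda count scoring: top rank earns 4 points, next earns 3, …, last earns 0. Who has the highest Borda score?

Park

Borda scores:
  Toma: 7·2 + 12·2 + 2·3 + 9·2 + 6·0 + 4·0 = 62
  Park: 7·3 + 12·4 + 2·1 + 9·1 + 6·4 + 4·1 = 108
  Vance: 7·0 + 12·3 + 2·2 + 9·4 + 6·2 + 4·3 = 100
  Okoro: 7·1 + 12·1 + 2·4 + 9·3 + 6·1 + 4·4 = 76
  Umar: 7·4 + 12·0 + 2·0 + 9·0 + 6·3 + 4·2 = 54
Park has the highest total.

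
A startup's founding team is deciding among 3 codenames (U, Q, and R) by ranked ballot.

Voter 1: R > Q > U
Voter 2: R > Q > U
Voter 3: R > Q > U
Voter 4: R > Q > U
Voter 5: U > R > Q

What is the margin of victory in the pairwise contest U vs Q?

Ballots ranking U above Q: 1.
Ballots ranking Q above U: 4.
Q wins 4–1, a margin of 3.

3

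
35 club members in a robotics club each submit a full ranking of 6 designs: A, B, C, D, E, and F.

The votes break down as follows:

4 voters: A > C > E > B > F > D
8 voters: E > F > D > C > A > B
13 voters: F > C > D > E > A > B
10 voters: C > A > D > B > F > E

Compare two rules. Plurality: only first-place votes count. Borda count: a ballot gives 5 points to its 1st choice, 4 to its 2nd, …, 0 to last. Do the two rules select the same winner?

No

Plurality first-place counts: A 4, B 0, C 10, D 0, E 8, F 13 → F.
Borda totals: A 81, B 28, C 134, D 93, E 78, F 111 → C.
The two rules disagree: plurality picks F, Borda picks C.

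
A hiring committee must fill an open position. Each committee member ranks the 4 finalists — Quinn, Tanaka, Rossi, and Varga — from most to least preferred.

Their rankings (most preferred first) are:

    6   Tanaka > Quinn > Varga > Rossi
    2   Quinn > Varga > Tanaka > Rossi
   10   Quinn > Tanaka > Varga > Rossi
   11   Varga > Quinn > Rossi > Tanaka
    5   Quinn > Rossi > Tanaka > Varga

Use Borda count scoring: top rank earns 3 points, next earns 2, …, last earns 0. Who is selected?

Borda scores:
  Quinn: 6·2 + 2·3 + 10·3 + 11·2 + 5·3 = 85
  Tanaka: 6·3 + 2·1 + 10·2 + 11·0 + 5·1 = 45
  Rossi: 6·0 + 2·0 + 10·0 + 11·1 + 5·2 = 21
  Varga: 6·1 + 2·2 + 10·1 + 11·3 + 5·0 = 53
Quinn has the highest total.

Quinn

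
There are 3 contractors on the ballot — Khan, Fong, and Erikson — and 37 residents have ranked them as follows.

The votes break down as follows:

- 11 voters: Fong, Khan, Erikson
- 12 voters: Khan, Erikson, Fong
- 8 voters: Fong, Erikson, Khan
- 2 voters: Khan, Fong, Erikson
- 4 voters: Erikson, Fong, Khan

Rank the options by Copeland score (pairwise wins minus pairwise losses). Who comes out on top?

Pairwise results:
  Khan vs Fong: Fong wins 23–14.
  Khan vs Erikson: Khan wins 25–12.
  Fong vs Erikson: Fong wins 21–16.
Copeland scores (wins − losses):
  Khan: 1 − 1 = 0
  Fong: 2 − 0 = 2
  Erikson: 0 − 2 = -2
Fong has the best Copeland score.

Fong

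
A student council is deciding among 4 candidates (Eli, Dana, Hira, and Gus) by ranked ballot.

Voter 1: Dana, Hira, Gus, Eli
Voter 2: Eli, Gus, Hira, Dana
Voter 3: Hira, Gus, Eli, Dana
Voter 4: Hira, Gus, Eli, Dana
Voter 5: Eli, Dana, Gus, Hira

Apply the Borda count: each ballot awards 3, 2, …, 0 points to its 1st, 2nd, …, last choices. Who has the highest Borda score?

Borda scores:
  Eli: 0 + 3 + 1 + 1 + 3 = 8
  Dana: 3 + 0 + 0 + 0 + 2 = 5
  Hira: 2 + 1 + 3 + 3 + 0 = 9
  Gus: 1 + 2 + 2 + 2 + 1 = 8
Hira has the highest total.

Hira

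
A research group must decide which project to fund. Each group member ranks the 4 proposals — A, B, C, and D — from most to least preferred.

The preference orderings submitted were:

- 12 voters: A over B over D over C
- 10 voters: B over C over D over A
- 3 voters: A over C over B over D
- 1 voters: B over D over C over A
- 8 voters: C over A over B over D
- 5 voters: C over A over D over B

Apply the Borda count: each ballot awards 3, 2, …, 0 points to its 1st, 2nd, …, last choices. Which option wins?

A

Borda scores:
  A: 12·3 + 10·0 + 3·3 + 0 + 8·2 + 5·2 = 71
  B: 12·2 + 10·3 + 3·1 + 3 + 8·1 + 5·0 = 68
  C: 12·0 + 10·2 + 3·2 + 1 + 8·3 + 5·3 = 66
  D: 12·1 + 10·1 + 3·0 + 2 + 8·0 + 5·1 = 29
A has the highest total.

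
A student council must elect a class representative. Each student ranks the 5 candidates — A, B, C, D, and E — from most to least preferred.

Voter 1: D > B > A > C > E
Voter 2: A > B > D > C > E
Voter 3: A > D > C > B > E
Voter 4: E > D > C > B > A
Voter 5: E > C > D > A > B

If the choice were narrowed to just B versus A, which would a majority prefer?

A

Ballots ranking B above A: 2.
Ballots ranking A above B: 3.
A wins the head-to-head, 3–2.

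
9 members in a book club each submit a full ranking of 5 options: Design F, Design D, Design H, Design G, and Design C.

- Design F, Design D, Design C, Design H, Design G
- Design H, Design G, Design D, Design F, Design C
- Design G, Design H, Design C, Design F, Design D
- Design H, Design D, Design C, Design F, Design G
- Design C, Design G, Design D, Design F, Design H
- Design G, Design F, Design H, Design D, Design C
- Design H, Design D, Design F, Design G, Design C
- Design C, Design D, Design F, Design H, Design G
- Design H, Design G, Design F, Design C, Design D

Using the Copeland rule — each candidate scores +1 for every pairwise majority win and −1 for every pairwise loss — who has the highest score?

Pairwise results:
  Design F vs Design D: Design D wins 5–4.
  Design F vs Design H: Design H wins 5–4.
  Design F vs Design G: Design G wins 5–4.
  Design F vs Design C: Design F wins 5–4.
  Design D vs Design H: Design H wins 6–3.
  Design D vs Design G: Design G wins 5–4.
  Design D vs Design C: Design D wins 5–4.
  Design H vs Design G: Design H wins 6–3.
  Design H vs Design C: Design H wins 6–3.
  Design G vs Design C: Design G wins 5–4.
Copeland scores (wins − losses):
  Design F: 1 − 3 = -2
  Design D: 2 − 2 = 0
  Design H: 4 − 0 = 4
  Design G: 3 − 1 = 2
  Design C: 0 − 4 = -4
Design H has the best Copeland score.

Design H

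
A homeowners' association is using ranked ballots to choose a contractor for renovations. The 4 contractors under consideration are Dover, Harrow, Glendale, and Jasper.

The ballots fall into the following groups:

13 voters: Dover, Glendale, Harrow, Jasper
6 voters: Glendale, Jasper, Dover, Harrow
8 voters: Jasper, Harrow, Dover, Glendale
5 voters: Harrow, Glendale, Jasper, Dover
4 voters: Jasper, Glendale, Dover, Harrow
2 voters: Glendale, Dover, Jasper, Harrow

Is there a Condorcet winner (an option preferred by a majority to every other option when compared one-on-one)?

Head-to-head results (38 voters total):
Dover vs Harrow: Dover wins 25–13.
Dover vs Glendale: Dover wins 21–17.
Dover vs Jasper: Jasper wins 23–15.
Harrow vs Glendale: Glendale wins 25–13.
Harrow vs Jasper: Jasper wins 20–18.
Glendale vs Jasper: Glendale wins 26–12.
No candidate beats all others: Dover beats Glendale beats Jasper beats Dover, a majority cycle.

No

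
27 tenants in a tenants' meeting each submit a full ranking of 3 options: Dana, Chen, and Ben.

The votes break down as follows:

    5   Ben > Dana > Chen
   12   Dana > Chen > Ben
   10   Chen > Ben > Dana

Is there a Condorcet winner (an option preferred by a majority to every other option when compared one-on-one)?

No

Head-to-head results (27 voters total):
Dana vs Chen: Dana wins 17–10.
Dana vs Ben: Ben wins 15–12.
Chen vs Ben: Chen wins 22–5.
No candidate beats all others: Dana beats Chen beats Ben beats Dana, a majority cycle.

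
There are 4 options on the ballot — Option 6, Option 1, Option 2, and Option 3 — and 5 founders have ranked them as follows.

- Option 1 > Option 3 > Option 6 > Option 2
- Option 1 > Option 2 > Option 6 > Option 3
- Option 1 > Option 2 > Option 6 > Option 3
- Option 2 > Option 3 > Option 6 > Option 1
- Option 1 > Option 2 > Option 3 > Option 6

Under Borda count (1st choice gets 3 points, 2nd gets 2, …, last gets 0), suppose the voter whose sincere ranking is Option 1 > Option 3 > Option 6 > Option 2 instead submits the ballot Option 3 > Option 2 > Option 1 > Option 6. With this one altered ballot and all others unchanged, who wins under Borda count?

Option 2

Borda totals with the altered ballot: Option 6 3, Option 1 10, Option 2 11, Option 3 6.
The switch changes the winner from Option 1 to Option 2.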